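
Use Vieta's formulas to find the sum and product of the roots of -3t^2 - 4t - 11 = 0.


For at^2+bt+c=0: sum = -b/a, product = c/a.
a=-3, b=-4, c=-11
Sum = -(-4)/-3 = -4/3
Product = (-11)/-3 = 11/3


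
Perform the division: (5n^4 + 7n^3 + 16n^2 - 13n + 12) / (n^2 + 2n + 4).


(5n^4 + 7n^3 + 16n^2 - 13n + 12) / (n^2 + 2n + 4)
Step 1: 5n^2 * (n^2 + 2n + 4) = 5n^4 + 10n^3 + 20n^2; subtract.
Step 2: -3n * (n^2 + 2n + 4) = -3n^3 - 6n^2 - 12n; subtract.
Step 3: 2 * (n^2 + 2n + 4) = 2n^2 + 4n + 8; subtract.
Quotient: 5n^2 - 3n + 2, Remainder: -5n + 4


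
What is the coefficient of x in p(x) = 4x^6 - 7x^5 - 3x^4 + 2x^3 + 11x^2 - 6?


Read off the coefficient of x: 0


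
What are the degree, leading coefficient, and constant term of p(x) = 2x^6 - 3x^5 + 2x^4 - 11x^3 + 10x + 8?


Highest power of x is 6, with coefficient 2. Constant term is 8.
Degree = 6, leading coefficient = 2, constant term = 8


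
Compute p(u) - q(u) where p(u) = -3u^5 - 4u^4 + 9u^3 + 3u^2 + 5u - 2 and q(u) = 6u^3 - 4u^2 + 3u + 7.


Distribute the minus sign:
  (-3u^5 - 4u^4 + 9u^3 + 3u^2 + 5u - 2)
- (6u^3 - 4u^2 + 3u + 7)
Negate second polynomial: -6u^3 + 4u^2 - 3u - 7
Add: -3u^5 - 4u^4 + 3u^3 + 7u^2 + 2u - 9


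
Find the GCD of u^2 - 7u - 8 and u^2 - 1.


Factor each:
  u^2 - 7u - 8 = (u + 1)(u - 8)
  u^2 - 1 = (u + 1)(u - 1)
Common monic factor: u + 1


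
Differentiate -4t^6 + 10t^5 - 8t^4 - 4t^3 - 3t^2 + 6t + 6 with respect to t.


Apply the power rule term by term:
  d/dt(-4t^6) = -24t^5
  d/dt(10t^5) = 50t^4
  d/dt(-8t^4) = -32t^3
  d/dt(-4t^3) = -12t^2
  d/dt(-3t^2) = -6t
  d/dt(6t) = 6
  d/dt(6) = 0
p'(t) = -24t^5 + 50t^4 - 32t^3 - 12t^2 - 6t + 6


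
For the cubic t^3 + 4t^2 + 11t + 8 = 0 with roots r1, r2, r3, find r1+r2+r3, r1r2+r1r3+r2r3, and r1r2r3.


Monic cubic t^3+bt^2+ct+d=0: sum=-b, pairwise sum=c, product=-d.
b=4, c=11, d=8
r1+r2+r3 = -4
r1r2+r1r3+r2r3 = 11
r1r2r3 = -8


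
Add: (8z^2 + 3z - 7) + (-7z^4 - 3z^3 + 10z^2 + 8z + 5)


Align terms by degree and add:
  8z^2 + 3z - 7
  -7z^4 - 3z^3 + 10z^2 + 8z + 5
= -7z^4 - 3z^3 + 18z^2 + 11z - 2


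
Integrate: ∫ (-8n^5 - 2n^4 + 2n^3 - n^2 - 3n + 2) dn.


Reverse power rule on each term:
  ∫ -8n^5 dn = -(4/3)n^6
  ∫ -2n^4 dn = -(2/5)n^5
  ∫ 2n^3 dn = (1/2)n^4
  ∫ -n^2 dn = -(1/3)n^3
  ∫ -3n dn = -(3/2)n^2
  ∫ 2 dn = 2n
F(n) = -(4/3)n^6 - (2/5)n^5 + (1/2)n^4 - (1/3)n^3 - (3/2)n^2 + 2n + C


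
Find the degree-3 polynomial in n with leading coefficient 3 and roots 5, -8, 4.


p(n) = 3(n - 5)(n + 8)(n - 4)
Expand: 3n^3 - 3n^2 - 156n + 480


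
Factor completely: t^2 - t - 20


Roots satisfy r1 + r2 = -b/a = 1 and r1*r2 = c/a = -20.
So r1 = -4, r2 = 5.
t^2 - t - 20 = (t - r1)(t - r2) = (t + 4)(t - 5)


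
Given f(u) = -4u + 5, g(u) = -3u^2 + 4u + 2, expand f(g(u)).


Substitute g(u) into f:
f(g(u)) = -4*(-3u^2 + 4u + 2) + 5
Expand and combine: 12u^2 - 16u - 3


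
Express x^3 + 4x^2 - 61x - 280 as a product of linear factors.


Try integer roots (divisors of -280). x=-5: p(-5)=0.
Divide out (x + 5): quotient is x^2 - x - 56.
Factor the quadratic: (x - 8)(x + 7)
Result: (x + 5)(x - 8)(x + 7)


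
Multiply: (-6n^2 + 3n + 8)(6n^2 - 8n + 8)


Distribute each term of the first polynomial:
  (-6n^2)(6n^2 - 8n + 8) = -36n^4 + 48n^3 - 48n^2
  (3n)(6n^2 - 8n + 8) = 18n^3 - 24n^2 + 24n
  (8)(6n^2 - 8n + 8) = 48n^2 - 64n + 64
Sum: -36n^4 + 66n^3 - 24n^2 - 40n + 64


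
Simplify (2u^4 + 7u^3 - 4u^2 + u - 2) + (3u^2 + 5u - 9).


Align terms by degree and add:
  2u^4 + 7u^3 - 4u^2 + u - 2
+ 3u^2 + 5u - 9
= 2u^4 + 7u^3 - u^2 + 6u - 11


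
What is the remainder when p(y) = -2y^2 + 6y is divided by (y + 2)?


By the Remainder Theorem, the remainder equals p(-2):
  -2*(-2)^2 = -8
  6*(-2)^1 = -12
  constant: 0
Sum: -8 - 12 + 0 = -20


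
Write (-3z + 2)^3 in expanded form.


Expand (-3z + 2)^3 by repeated multiplication:
  (-3z + 2)^2 = 9z^2 - 12z + 4
= -27z^3 + 54z^2 - 36z + 8


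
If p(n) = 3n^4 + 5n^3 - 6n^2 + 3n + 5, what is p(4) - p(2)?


p(4) = 1009
p(2) = 75
p(4) - p(2) = 1009 - 75 = 934


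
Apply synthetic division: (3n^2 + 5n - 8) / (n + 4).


Synthetic division with c = -4. Coefficients: 3, 5, -8
Bring down 3.
  3 * -4 = -12; -12 + 5 = -7
  -7 * -4 = 28; 28 - 8 = 20
Quotient: 3n - 7, Remainder: 20


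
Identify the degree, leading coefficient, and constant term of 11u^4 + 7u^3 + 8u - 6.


Highest power of u is 4, with coefficient 11. Constant term is -6.
Degree = 4, leading coefficient = 11, constant term = -6


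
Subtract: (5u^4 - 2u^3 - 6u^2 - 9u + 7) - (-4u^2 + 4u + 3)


Distribute the minus sign:
  (5u^4 - 2u^3 - 6u^2 - 9u + 7)
- (-4u^2 + 4u + 3)
Negate second polynomial: 4u^2 - 4u - 3
Add: 5u^4 - 2u^3 - 2u^2 - 13u + 4


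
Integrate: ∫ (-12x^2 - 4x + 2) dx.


Reverse power rule on each term:
  ∫ -12x^2 dx = -4x^3
  ∫ -4x dx = -2x^2
  ∫ 2 dx = 2x
F(x) = -4x^3 - 2x^2 + 2x + C


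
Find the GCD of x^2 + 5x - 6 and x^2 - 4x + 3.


Factor each:
  x^2 + 5x - 6 = (x - 1)(x + 6)
  x^2 - 4x + 3 = (x - 1)(x - 3)
Common monic factor: x - 1


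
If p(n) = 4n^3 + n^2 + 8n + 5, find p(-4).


Using direct substitution:
  4 * (-4)^3 = -256
  1 * (-4)^2 = 16
  8 * (-4)^1 = -32
  constant: 5
Sum = -256 + 16 - 32 + 5 = -267


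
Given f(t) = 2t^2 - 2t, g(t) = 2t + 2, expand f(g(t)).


Substitute g(t) into f:
f(g(t)) = 2*(2t + 2)^2 + (-2)*(2t + 2)
(2t + 2)^2 = 4t^2 + 8t + 4
Expand and combine: 8t^2 + 12t + 4


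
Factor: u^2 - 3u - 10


Roots satisfy r1 + r2 = -b/a = 3 and r1*r2 = c/a = -10.
So r1 = 5, r2 = -2.
u^2 - 3u - 10 = (u - r1)(u - r2) = (u - 5)(u + 2)


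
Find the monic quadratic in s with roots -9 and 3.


p(s) = (s + 9)(s - 3)
Expand: s^2 + 6s - 27


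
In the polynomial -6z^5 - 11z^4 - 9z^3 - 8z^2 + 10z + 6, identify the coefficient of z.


Read off the coefficient of z: 10


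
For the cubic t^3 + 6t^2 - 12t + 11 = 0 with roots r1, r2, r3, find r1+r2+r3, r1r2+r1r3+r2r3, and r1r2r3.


Monic cubic t^3+bt^2+ct+d=0: sum=-b, pairwise sum=c, product=-d.
b=6, c=-12, d=11
r1+r2+r3 = -6
r1r2+r1r3+r2r3 = -12
r1r2r3 = -11


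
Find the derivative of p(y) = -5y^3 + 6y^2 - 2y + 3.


Apply the power rule term by term:
  d/dy(-5y^3) = -15y^2
  d/dy(6y^2) = 12y
  d/dy(-2y) = -2
  d/dy(3) = 0
p'(y) = -15y^2 + 12y - 2


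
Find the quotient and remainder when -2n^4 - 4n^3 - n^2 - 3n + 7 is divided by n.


(-2n^4 - 4n^3 - n^2 - 3n + 7) / (n)
Step 1: -2n^3 * (n) = -2n^4; subtract.
Step 2: -4n^2 * (n) = -4n^3; subtract.
Step 3: -n * (n) = -n^2; subtract.
Step 4: -3 * (n) = -3n; subtract.
Quotient: -2n^3 - 4n^2 - n - 3, Remainder: 7


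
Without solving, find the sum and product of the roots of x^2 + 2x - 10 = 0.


For ax^2+bx+c=0: sum = -b/a, product = c/a.
a=1, b=2, c=-10
Sum = -(2)/1 = -2
Product = (-10)/1 = -10


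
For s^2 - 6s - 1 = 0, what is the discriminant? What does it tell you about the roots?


D = b^2 - 4ac = (-6)^2 - 4(1)(-1) = 36 + 4 = 40
Since D > 0: two distinct irrational roots


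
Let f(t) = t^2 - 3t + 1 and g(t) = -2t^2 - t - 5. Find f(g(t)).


Substitute g(t) into f:
f(g(t)) = 1*(-2t^2 - t - 5)^2 + (-3)*(-2t^2 - t - 5) + 1
(-2t^2 - t - 5)^2 = 4t^4 + 4t^3 + 21t^2 + 10t + 25
Expand and combine: 4t^4 + 4t^3 + 27t^2 + 13t + 41


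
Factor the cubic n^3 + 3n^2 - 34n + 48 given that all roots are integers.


Try integer roots (divisors of 48). n=2: p(2)=0.
Divide out (n - 2): quotient is n^2 + 5n - 24.
Factor the quadratic: (n - 3)(n + 8)
Result: (n - 2)(n - 3)(n + 8)


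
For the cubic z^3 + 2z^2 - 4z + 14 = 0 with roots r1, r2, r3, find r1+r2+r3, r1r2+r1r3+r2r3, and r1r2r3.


Monic cubic z^3+bz^2+cz+d=0: sum=-b, pairwise sum=c, product=-d.
b=2, c=-4, d=14
r1+r2+r3 = -2
r1r2+r1r3+r2r3 = -4
r1r2r3 = -14


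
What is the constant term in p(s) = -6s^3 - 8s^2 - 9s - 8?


Read off the constant term: -8


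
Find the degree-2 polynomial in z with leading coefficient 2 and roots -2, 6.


p(z) = 2(z + 2)(z - 6)
Expand: 2z^2 - 8z - 24


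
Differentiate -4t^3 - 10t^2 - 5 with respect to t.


Apply the power rule term by term:
  d/dt(-4t^3) = -12t^2
  d/dt(-10t^2) = -20t
  d/dt(-5) = 0
p'(t) = -12t^2 - 20t


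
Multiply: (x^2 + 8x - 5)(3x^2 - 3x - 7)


Distribute each term of the first polynomial:
  (x^2)(3x^2 - 3x - 7) = 3x^4 - 3x^3 - 7x^2
  (8x)(3x^2 - 3x - 7) = 24x^3 - 24x^2 - 56x
  (-5)(3x^2 - 3x - 7) = -15x^2 + 15x + 35
Sum: 3x^4 + 21x^3 - 46x^2 - 41x + 35


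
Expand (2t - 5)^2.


Expand (2t - 5)^2 by repeated multiplication:
= 4t^2 - 20t + 25


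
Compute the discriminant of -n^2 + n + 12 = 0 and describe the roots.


D = b^2 - 4ac = (1)^2 - 4(-1)(12) = 1 + 48 = 49
Since D > 0: two distinct rational roots


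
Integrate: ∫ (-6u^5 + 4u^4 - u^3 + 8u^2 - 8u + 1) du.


Reverse power rule on each term:
  ∫ -6u^5 du = -u^6
  ∫ 4u^4 du = (4/5)u^5
  ∫ -u^3 du = -(1/4)u^4
  ∫ 8u^2 du = (8/3)u^3
  ∫ -8u du = -4u^2
  ∫ 1 du = u
F(u) = -u^6 + (4/5)u^5 - (1/4)u^4 + (8/3)u^3 - 4u^2 + u + C


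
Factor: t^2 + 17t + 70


Roots satisfy r1 + r2 = -b/a = -17 and r1*r2 = c/a = 70.
So r1 = -10, r2 = -7.
t^2 + 17t + 70 = (t - r1)(t - r2) = (t + 10)(t + 7)


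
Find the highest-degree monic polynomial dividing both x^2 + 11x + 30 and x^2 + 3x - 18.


Factor each:
  x^2 + 11x + 30 = (x + 6)(x + 5)
  x^2 + 3x - 18 = (x + 6)(x - 3)
Common monic factor: x + 6


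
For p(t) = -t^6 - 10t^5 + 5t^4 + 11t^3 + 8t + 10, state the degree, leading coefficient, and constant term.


Highest power of t is 6, with coefficient -1. Constant term is 10.
Degree = 6, leading coefficient = -1, constant term = 10


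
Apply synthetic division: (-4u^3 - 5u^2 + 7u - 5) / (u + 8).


Synthetic division with c = -8. Coefficients: -4, -5, 7, -5
Bring down -4.
  -4 * -8 = 32; 32 - 5 = 27
  27 * -8 = -216; -216 + 7 = -209
  -209 * -8 = 1672; 1672 - 5 = 1667
Quotient: -4u^2 + 27u - 209, Remainder: 1667


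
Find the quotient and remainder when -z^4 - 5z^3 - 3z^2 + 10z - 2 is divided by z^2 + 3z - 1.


(-z^4 - 5z^3 - 3z^2 + 10z - 2) / (z^2 + 3z - 1)
Step 1: -z^2 * (z^2 + 3z - 1) = -z^4 - 3z^3 + z^2; subtract.
Step 2: -2z * (z^2 + 3z - 1) = -2z^3 - 6z^2 + 2z; subtract.
Step 3: 2 * (z^2 + 3z - 1) = 2z^2 + 6z - 2; subtract.
Quotient: -z^2 - 2z + 2, Remainder: 2z


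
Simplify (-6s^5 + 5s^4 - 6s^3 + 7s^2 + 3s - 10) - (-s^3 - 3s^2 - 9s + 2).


Distribute the minus sign:
  (-6s^5 + 5s^4 - 6s^3 + 7s^2 + 3s - 10)
- (-s^3 - 3s^2 - 9s + 2)
Negate second polynomial: s^3 + 3s^2 + 9s - 2
Add: -6s^5 + 5s^4 - 5s^3 + 10s^2 + 12s - 12


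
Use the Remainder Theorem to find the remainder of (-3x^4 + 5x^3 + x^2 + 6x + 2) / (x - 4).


By the Remainder Theorem, the remainder equals p(4):
  -3*(4)^4 = -768
  5*(4)^3 = 320
  1*(4)^2 = 16
  6*(4)^1 = 24
  constant: 2
Sum: -768 + 320 + 16 + 24 + 2 = -406


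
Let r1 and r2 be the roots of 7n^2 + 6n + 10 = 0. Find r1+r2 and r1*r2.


For an^2+bn+c=0: sum = -b/a, product = c/a.
a=7, b=6, c=10
Sum = -(6)/7 = -6/7
Product = (10)/7 = 10/7


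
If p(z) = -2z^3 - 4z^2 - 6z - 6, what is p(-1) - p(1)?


p(-1) = -2
p(1) = -18
p(-1) - p(1) = -2 + 18 = 16


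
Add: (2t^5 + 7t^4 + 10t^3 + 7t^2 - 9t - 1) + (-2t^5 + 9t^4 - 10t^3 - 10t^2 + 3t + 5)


Align terms by degree and add:
  2t^5 + 7t^4 + 10t^3 + 7t^2 - 9t - 1
  -2t^5 + 9t^4 - 10t^3 - 10t^2 + 3t + 5
= 16t^4 - 3t^2 - 6t + 4


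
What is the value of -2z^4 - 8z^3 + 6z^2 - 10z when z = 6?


Using direct substitution:
  -2 * (6)^4 = -2592
  -8 * (6)^3 = -1728
  6 * (6)^2 = 216
  -10 * (6)^1 = -60
  constant: 0
Sum = -2592 - 1728 + 216 - 60 + 0 = -4164


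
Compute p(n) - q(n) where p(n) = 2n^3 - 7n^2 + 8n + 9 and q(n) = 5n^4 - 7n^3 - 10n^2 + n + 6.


Distribute the minus sign:
  (2n^3 - 7n^2 + 8n + 9)
- (5n^4 - 7n^3 - 10n^2 + n + 6)
Negate second polynomial: -5n^4 + 7n^3 + 10n^2 - n - 6
Add: -5n^4 + 9n^3 + 3n^2 + 7n + 3


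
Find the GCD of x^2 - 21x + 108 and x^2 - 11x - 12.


Factor each:
  x^2 - 21x + 108 = (x - 12)(x - 9)
  x^2 - 11x - 12 = (x - 12)(x + 1)
Common monic factor: x - 12


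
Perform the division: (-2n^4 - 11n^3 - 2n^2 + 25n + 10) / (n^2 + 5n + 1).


(-2n^4 - 11n^3 - 2n^2 + 25n + 10) / (n^2 + 5n + 1)
Step 1: -2n^2 * (n^2 + 5n + 1) = -2n^4 - 10n^3 - 2n^2; subtract.
Step 2: -n * (n^2 + 5n + 1) = -n^3 - 5n^2 - n; subtract.
Step 3: 5 * (n^2 + 5n + 1) = 5n^2 + 25n + 5; subtract.
Quotient: -2n^2 - n + 5, Remainder: n + 5


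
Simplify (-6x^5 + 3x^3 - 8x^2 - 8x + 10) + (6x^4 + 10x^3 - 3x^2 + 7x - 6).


Align terms by degree and add:
  -6x^5 + 3x^3 - 8x^2 - 8x + 10
+ 6x^4 + 10x^3 - 3x^2 + 7x - 6
= -6x^5 + 6x^4 + 13x^3 - 11x^2 - x + 4


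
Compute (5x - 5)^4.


Expand (5x - 5)^4 by repeated multiplication:
  (5x - 5)^2 = 25x^2 - 50x + 25
  (5x - 5)^3 = 125x^3 - 375x^2 + 375x - 125
= 625x^4 - 2500x^3 + 3750x^2 - 2500x + 625


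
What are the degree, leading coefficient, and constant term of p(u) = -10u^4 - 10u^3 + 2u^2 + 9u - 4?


Highest power of u is 4, with coefficient -10. Constant term is -4.
Degree = 4, leading coefficient = -10, constant term = -4


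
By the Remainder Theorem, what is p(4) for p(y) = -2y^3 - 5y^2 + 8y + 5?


By the Remainder Theorem, the remainder equals p(4):
  -2*(4)^3 = -128
  -5*(4)^2 = -80
  8*(4)^1 = 32
  constant: 5
Sum: -128 - 80 + 32 + 5 = -171


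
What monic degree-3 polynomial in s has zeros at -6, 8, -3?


p(s) = (s + 6)(s - 8)(s + 3)
Expand: s^3 + s^2 - 54s - 144


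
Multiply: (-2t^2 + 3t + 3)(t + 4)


Distribute each term of the first polynomial:
  (-2t^2)(t + 4) = -2t^3 - 8t^2
  (3t)(t + 4) = 3t^2 + 12t
  (3)(t + 4) = 3t + 12
Sum: -2t^3 - 5t^2 + 15t + 12


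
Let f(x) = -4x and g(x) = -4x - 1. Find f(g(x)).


Substitute g(x) into f:
f(g(x)) = -4*(-4x - 1)
Expand and combine: 16x + 4


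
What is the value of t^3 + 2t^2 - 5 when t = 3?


Using direct substitution:
  1 * (3)^3 = 27
  2 * (3)^2 = 18
  0 * (3)^1 = 0
  constant: -5
Sum = 27 + 18 + 0 - 5 = 40


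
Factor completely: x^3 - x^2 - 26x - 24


Try integer roots (divisors of -24). x=-1: p(-1)=0.
Divide out (x + 1): quotient is x^2 - 2x - 24.
Factor the quadratic: (x - 6)(x + 4)
Result: (x + 1)(x - 6)(x + 4)


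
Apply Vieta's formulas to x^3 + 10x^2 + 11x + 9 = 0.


Monic cubic x^3+bx^2+cx+d=0: sum=-b, pairwise sum=c, product=-d.
b=10, c=11, d=9
r1+r2+r3 = -10
r1r2+r1r3+r2r3 = 11
r1r2r3 = -9


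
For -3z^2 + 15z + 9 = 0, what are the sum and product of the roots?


For az^2+bz+c=0: sum = -b/a, product = c/a.
a=-3, b=15, c=9
Sum = -(15)/-3 = 5
Product = (9)/-3 = -3


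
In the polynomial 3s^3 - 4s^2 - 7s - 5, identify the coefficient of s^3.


Read off the coefficient of s^3: 3


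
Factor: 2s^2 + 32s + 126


Roots satisfy r1 + r2 = -b/a = -16 and r1*r2 = c/a = 63.
So r1 = -9, r2 = -7.
2s^2 + 32s + 126 = 2(s - r1)(s - r2) = 2(s + 9)(s + 7)


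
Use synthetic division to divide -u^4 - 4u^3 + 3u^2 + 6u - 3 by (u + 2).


Synthetic division with c = -2. Coefficients: -1, -4, 3, 6, -3
Bring down -1.
  -1 * -2 = 2; 2 - 4 = -2
  -2 * -2 = 4; 4 + 3 = 7
  7 * -2 = -14; -14 + 6 = -8
  -8 * -2 = 16; 16 - 3 = 13
Quotient: -u^3 - 2u^2 + 7u - 8, Remainder: 13


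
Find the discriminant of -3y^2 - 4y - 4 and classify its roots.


D = b^2 - 4ac = (-4)^2 - 4(-3)(-4) = 16 - 48 = -32
Since D < 0: two complex conjugate roots (no real roots)


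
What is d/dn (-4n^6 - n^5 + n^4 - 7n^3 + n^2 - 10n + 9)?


Apply the power rule term by term:
  d/dn(-4n^6) = -24n^5
  d/dn(-n^5) = -5n^4
  d/dn(n^4) = 4n^3
  d/dn(-7n^3) = -21n^2
  d/dn(n^2) = 2n
  d/dn(-10n) = -10
  d/dn(9) = 0
p'(n) = -24n^5 - 5n^4 + 4n^3 - 21n^2 + 2n - 10


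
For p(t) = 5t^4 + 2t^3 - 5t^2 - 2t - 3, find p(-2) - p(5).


p(-2) = 45
p(5) = 3237
p(-2) - p(5) = 45 - 3237 = -3192


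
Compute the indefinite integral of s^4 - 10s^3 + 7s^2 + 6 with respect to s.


Reverse power rule on each term:
  ∫ s^4 ds = (1/5)s^5
  ∫ -10s^3 ds = -(5/2)s^4
  ∫ 7s^2 ds = (7/3)s^3
  ∫ 6 ds = 6s
F(s) = (1/5)s^5 - (5/2)s^4 + (7/3)s^3 + 6s + C


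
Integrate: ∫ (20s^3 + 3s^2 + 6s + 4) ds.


Reverse power rule on each term:
  ∫ 20s^3 ds = 5s^4
  ∫ 3s^2 ds = s^3
  ∫ 6s ds = 3s^2
  ∫ 4 ds = 4s
F(s) = 5s^4 + s^3 + 3s^2 + 4s + C


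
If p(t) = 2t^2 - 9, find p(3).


Using direct substitution:
  2 * (3)^2 = 18
  0 * (3)^1 = 0
  constant: -9
Sum = 18 + 0 - 9 = 9


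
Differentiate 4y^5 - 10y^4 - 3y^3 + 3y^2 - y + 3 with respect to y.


Apply the power rule term by term:
  d/dy(4y^5) = 20y^4
  d/dy(-10y^4) = -40y^3
  d/dy(-3y^3) = -9y^2
  d/dy(3y^2) = 6y
  d/dy(-y) = -1
  d/dy(3) = 0
p'(y) = 20y^4 - 40y^3 - 9y^2 + 6y - 1


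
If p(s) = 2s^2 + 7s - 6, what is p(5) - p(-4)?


p(5) = 79
p(-4) = -2
p(5) - p(-4) = 79 + 2 = 81


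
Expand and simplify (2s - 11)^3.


Expand (2s - 11)^3 by repeated multiplication:
  (2s - 11)^2 = 4s^2 - 44s + 121
= 8s^3 - 132s^2 + 726s - 1331


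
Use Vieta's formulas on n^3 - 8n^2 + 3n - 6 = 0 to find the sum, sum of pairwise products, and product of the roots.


Monic cubic n^3+bn^2+cn+d=0: sum=-b, pairwise sum=c, product=-d.
b=-8, c=3, d=-6
r1+r2+r3 = 8
r1r2+r1r3+r2r3 = 3
r1r2r3 = 6


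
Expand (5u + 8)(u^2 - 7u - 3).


Distribute each term of the first polynomial:
  (5u)(u^2 - 7u - 3) = 5u^3 - 35u^2 - 15u
  (8)(u^2 - 7u - 3) = 8u^2 - 56u - 24
Sum: 5u^3 - 27u^2 - 71u - 24


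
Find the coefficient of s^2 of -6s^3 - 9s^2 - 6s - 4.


Read off the coefficient of s^2: -9


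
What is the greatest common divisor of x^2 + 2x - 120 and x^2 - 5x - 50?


Factor each:
  x^2 + 2x - 120 = (x - 10)(x + 12)
  x^2 - 5x - 50 = (x - 10)(x + 5)
Common monic factor: x - 10


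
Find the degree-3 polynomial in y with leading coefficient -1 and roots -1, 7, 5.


p(y) = -(y + 1)(y - 7)(y - 5)
Expand: -y^3 + 11y^2 - 23y - 35


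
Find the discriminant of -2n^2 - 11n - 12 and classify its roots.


D = b^2 - 4ac = (-11)^2 - 4(-2)(-12) = 121 - 96 = 25
Since D > 0: two distinct rational roots


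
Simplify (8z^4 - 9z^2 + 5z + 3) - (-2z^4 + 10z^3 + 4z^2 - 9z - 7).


Distribute the minus sign:
  (8z^4 - 9z^2 + 5z + 3)
- (-2z^4 + 10z^3 + 4z^2 - 9z - 7)
Negate second polynomial: 2z^4 - 10z^3 - 4z^2 + 9z + 7
Add: 10z^4 - 10z^3 - 13z^2 + 14z + 10


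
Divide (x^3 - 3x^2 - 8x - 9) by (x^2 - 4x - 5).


(x^3 - 3x^2 - 8x - 9) / (x^2 - 4x - 5)
Step 1: x * (x^2 - 4x - 5) = x^3 - 4x^2 - 5x; subtract.
Step 2: 1 * (x^2 - 4x - 5) = x^2 - 4x - 5; subtract.
Quotient: x + 1, Remainder: x - 4


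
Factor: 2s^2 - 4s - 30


Roots satisfy r1 + r2 = -b/a = 2 and r1*r2 = c/a = -15.
So r1 = 5, r2 = -3.
2s^2 - 4s - 30 = 2(s - r1)(s - r2) = 2(s - 5)(s + 3)


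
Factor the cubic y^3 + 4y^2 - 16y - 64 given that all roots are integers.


Try integer roots (divisors of -64). y=-4: p(-4)=0.
Divide out (y + 4): quotient is y^2 - 16.
Factor the quadratic: (y + 4)(y - 4)
Result: (y + 4)(y + 4)(y - 4)


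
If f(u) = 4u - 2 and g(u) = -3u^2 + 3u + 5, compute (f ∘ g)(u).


Substitute g(u) into f:
f(g(u)) = 4*(-3u^2 + 3u + 5) + (-2)
Expand and combine: -12u^2 + 12u + 18


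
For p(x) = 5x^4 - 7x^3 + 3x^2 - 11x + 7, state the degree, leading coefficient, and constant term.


Highest power of x is 4, with coefficient 5. Constant term is 7.
Degree = 4, leading coefficient = 5, constant term = 7


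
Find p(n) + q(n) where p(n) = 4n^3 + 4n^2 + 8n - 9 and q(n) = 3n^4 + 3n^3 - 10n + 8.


Align terms by degree and add:
  4n^3 + 4n^2 + 8n - 9
+ 3n^4 + 3n^3 - 10n + 8
= 3n^4 + 7n^3 + 4n^2 - 2n - 1


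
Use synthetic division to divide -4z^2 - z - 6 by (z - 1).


Synthetic division with c = 1. Coefficients: -4, -1, -6
Bring down -4.
  -4 * 1 = -4; -4 - 1 = -5
  -5 * 1 = -5; -5 - 6 = -11
Quotient: -4z - 5, Remainder: -11


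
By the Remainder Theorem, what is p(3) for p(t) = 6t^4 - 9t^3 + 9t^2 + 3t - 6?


By the Remainder Theorem, the remainder equals p(3):
  6*(3)^4 = 486
  -9*(3)^3 = -243
  9*(3)^2 = 81
  3*(3)^1 = 9
  constant: -6
Sum: 486 - 243 + 81 + 9 - 6 = 327


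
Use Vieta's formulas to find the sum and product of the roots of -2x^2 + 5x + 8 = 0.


For ax^2+bx+c=0: sum = -b/a, product = c/a.
a=-2, b=5, c=8
Sum = -(5)/-2 = 5/2
Product = (8)/-2 = -4


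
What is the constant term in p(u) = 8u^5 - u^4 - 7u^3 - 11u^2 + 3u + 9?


Read off the constant term: 9


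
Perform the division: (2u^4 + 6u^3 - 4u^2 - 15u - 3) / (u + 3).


(2u^4 + 6u^3 - 4u^2 - 15u - 3) / (u + 3)
Step 1: 2u^3 * (u + 3) = 2u^4 + 6u^3; subtract.
Step 2: 0 * (u + 3) = 0; subtract.
Step 3: -4u * (u + 3) = -4u^2 - 12u; subtract.
Step 4: -3 * (u + 3) = -3u - 9; subtract.
Quotient: 2u^3 - 4u - 3, Remainder: 6


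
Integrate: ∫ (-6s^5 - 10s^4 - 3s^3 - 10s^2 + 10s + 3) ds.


Reverse power rule on each term:
  ∫ -6s^5 ds = -s^6
  ∫ -10s^4 ds = -2s^5
  ∫ -3s^3 ds = -(3/4)s^4
  ∫ -10s^2 ds = -(10/3)s^3
  ∫ 10s ds = 5s^2
  ∫ 3 ds = 3s
F(s) = -s^6 - 2s^5 - (3/4)s^4 - (10/3)s^3 + 5s^2 + 3s + C


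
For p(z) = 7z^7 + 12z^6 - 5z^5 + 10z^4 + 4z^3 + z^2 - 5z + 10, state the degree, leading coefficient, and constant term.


Highest power of z is 7, with coefficient 7. Constant term is 10.
Degree = 7, leading coefficient = 7, constant term = 10


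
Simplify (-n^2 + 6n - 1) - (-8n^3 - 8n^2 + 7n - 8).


Distribute the minus sign:
  (-n^2 + 6n - 1)
- (-8n^3 - 8n^2 + 7n - 8)
Negate second polynomial: 8n^3 + 8n^2 - 7n + 8
Add: 8n^3 + 7n^2 - n + 7


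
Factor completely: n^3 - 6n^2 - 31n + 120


Try integer roots (divisors of 120). n=8: p(8)=0.
Divide out (n - 8): quotient is n^2 + 2n - 15.
Factor the quadratic: (n + 5)(n - 3)
Result: (n - 8)(n + 5)(n - 3)


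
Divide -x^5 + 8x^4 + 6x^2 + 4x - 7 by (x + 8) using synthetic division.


Synthetic division with c = -8. Coefficients: -1, 8, 0, 6, 4, -7
Bring down -1.
  -1 * -8 = 8; 8 + 8 = 16
  16 * -8 = -128; -128 + 0 = -128
  -128 * -8 = 1024; 1024 + 6 = 1030
  1030 * -8 = -8240; -8240 + 4 = -8236
  -8236 * -8 = 65888; 65888 - 7 = 65881
Quotient: -x^4 + 16x^3 - 128x^2 + 1030x - 8236, Remainder: 65881


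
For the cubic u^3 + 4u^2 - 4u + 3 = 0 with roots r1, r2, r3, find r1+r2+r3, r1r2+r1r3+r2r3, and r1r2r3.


Monic cubic u^3+bu^2+cu+d=0: sum=-b, pairwise sum=c, product=-d.
b=4, c=-4, d=3
r1+r2+r3 = -4
r1r2+r1r3+r2r3 = -4
r1r2r3 = -3


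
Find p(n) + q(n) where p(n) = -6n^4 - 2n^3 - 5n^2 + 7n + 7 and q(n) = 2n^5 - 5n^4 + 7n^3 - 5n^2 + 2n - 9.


Align terms by degree and add:
  -6n^4 - 2n^3 - 5n^2 + 7n + 7
+ 2n^5 - 5n^4 + 7n^3 - 5n^2 + 2n - 9
= 2n^5 - 11n^4 + 5n^3 - 10n^2 + 9n - 2


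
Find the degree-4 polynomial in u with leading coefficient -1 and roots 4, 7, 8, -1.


p(u) = -(u - 4)(u - 7)(u - 8)(u + 1)
Expand: -u^4 + 18u^3 - 97u^2 + 108u + 224


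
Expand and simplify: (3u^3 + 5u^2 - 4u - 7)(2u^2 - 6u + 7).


Distribute each term of the first polynomial:
  (3u^3)(2u^2 - 6u + 7) = 6u^5 - 18u^4 + 21u^3
  (5u^2)(2u^2 - 6u + 7) = 10u^4 - 30u^3 + 35u^2
  (-4u)(2u^2 - 6u + 7) = -8u^3 + 24u^2 - 28u
  (-7)(2u^2 - 6u + 7) = -14u^2 + 42u - 49
Sum: 6u^5 - 8u^4 - 17u^3 + 45u^2 + 14u - 49


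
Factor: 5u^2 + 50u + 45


Roots satisfy r1 + r2 = -b/a = -10 and r1*r2 = c/a = 9.
So r1 = -9, r2 = -1.
5u^2 + 50u + 45 = 5(u - r1)(u - r2) = 5(u + 9)(u + 1)


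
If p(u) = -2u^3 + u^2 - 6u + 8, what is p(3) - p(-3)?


p(3) = -55
p(-3) = 89
p(3) - p(-3) = -55 - 89 = -144


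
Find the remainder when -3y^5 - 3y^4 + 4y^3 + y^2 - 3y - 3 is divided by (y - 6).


By the Remainder Theorem, the remainder equals p(6):
  -3*(6)^5 = -23328
  -3*(6)^4 = -3888
  4*(6)^3 = 864
  1*(6)^2 = 36
  -3*(6)^1 = -18
  constant: -3
Sum: -23328 - 3888 + 864 + 36 - 18 - 3 = -26337


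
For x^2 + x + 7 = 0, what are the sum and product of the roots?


For ax^2+bx+c=0: sum = -b/a, product = c/a.
a=1, b=1, c=7
Sum = -(1)/1 = -1
Product = (7)/1 = 7


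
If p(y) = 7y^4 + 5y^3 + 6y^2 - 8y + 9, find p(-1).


Using direct substitution:
  7 * (-1)^4 = 7
  5 * (-1)^3 = -5
  6 * (-1)^2 = 6
  -8 * (-1)^1 = 8
  constant: 9
Sum = 7 - 5 + 6 + 8 + 9 = 25


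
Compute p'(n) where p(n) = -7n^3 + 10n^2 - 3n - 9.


Apply the power rule term by term:
  d/dn(-7n^3) = -21n^2
  d/dn(10n^2) = 20n
  d/dn(-3n) = -3
  d/dn(-9) = 0
p'(n) = -21n^2 + 20n - 3


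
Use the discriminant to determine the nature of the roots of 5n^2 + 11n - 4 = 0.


D = b^2 - 4ac = (11)^2 - 4(5)(-4) = 121 + 80 = 201
Since D > 0: two distinct irrational roots


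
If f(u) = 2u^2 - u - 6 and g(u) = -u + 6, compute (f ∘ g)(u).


Substitute g(u) into f:
f(g(u)) = 2*(-u + 6)^2 + (-1)*(-u + 6) + (-6)
(-u + 6)^2 = u^2 - 12u + 36
Expand and combine: 2u^2 - 23u + 60


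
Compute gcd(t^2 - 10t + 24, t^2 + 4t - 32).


Factor each:
  t^2 - 10t + 24 = (t - 4)(t - 6)
  t^2 + 4t - 32 = (t - 4)(t + 8)
Common monic factor: t - 4


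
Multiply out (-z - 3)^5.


Expand (-z - 3)^5 by repeated multiplication:
  (-z - 3)^2 = z^2 + 6z + 9
  (-z - 3)^3 = -z^3 - 9z^2 - 27z - 27
  (-z - 3)^4 = z^4 + 12z^3 + 54z^2 + 108z + 81
= -z^5 - 15z^4 - 90z^3 - 270z^2 - 405z - 243


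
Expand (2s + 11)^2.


Expand (2s + 11)^2 by repeated multiplication:
= 4s^2 + 44s + 121


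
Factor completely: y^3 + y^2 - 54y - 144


Try integer roots (divisors of -144). y=-6: p(-6)=0.
Divide out (y + 6): quotient is y^2 - 5y - 24.
Factor the quadratic: (y + 3)(y - 8)
Result: (y + 6)(y + 3)(y - 8)


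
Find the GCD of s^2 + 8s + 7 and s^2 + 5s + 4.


Factor each:
  s^2 + 8s + 7 = (s + 1)(s + 7)
  s^2 + 5s + 4 = (s + 1)(s + 4)
Common monic factor: s + 1


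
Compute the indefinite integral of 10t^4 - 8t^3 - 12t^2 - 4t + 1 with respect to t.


Reverse power rule on each term:
  ∫ 10t^4 dt = 2t^5
  ∫ -8t^3 dt = -2t^4
  ∫ -12t^2 dt = -4t^3
  ∫ -4t dt = -2t^2
  ∫ 1 dt = t
F(t) = 2t^5 - 2t^4 - 4t^3 - 2t^2 + t + C


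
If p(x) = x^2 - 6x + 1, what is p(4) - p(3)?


p(4) = -7
p(3) = -8
p(4) - p(3) = -7 + 8 = 1


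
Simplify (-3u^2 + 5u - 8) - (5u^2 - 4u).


Distribute the minus sign:
  (-3u^2 + 5u - 8)
- (5u^2 - 4u)
Negate second polynomial: -5u^2 + 4u
Add: -8u^2 + 9u - 8


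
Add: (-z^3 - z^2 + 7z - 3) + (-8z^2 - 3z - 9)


Align terms by degree and add:
  -z^3 - z^2 + 7z - 3
  -8z^2 - 3z - 9
= -z^3 - 9z^2 + 4z - 12


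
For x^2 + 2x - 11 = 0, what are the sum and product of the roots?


For ax^2+bx+c=0: sum = -b/a, product = c/a.
a=1, b=2, c=-11
Sum = -(2)/1 = -2
Product = (-11)/1 = -11


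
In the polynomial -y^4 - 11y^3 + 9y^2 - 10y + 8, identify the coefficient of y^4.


Read off the coefficient of y^4: -1


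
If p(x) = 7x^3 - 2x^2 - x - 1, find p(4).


Using direct substitution:
  7 * (4)^3 = 448
  -2 * (4)^2 = -32
  -1 * (4)^1 = -4
  constant: -1
Sum = 448 - 32 - 4 - 1 = 411


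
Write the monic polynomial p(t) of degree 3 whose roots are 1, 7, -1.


p(t) = (t - 1)(t - 7)(t + 1)
Expand: t^3 - 7t^2 - t + 7


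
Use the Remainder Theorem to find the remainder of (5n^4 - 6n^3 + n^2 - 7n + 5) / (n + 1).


By the Remainder Theorem, the remainder equals p(-1):
  5*(-1)^4 = 5
  -6*(-1)^3 = 6
  1*(-1)^2 = 1
  -7*(-1)^1 = 7
  constant: 5
Sum: 5 + 6 + 1 + 7 + 5 = 24


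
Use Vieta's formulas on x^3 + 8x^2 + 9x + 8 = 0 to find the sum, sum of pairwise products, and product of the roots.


Monic cubic x^3+bx^2+cx+d=0: sum=-b, pairwise sum=c, product=-d.
b=8, c=9, d=8
r1+r2+r3 = -8
r1r2+r1r3+r2r3 = 9
r1r2r3 = -8


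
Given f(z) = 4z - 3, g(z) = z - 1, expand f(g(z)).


Substitute g(z) into f:
f(g(z)) = 4*(z - 1) + (-3)
Expand and combine: 4z - 7


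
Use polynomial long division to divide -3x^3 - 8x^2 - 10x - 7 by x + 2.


(-3x^3 - 8x^2 - 10x - 7) / (x + 2)
Step 1: -3x^2 * (x + 2) = -3x^3 - 6x^2; subtract.
Step 2: -2x * (x + 2) = -2x^2 - 4x; subtract.
Step 3: -6 * (x + 2) = -6x - 12; subtract.
Quotient: -3x^2 - 2x - 6, Remainder: 5


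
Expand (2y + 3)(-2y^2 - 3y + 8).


Distribute each term of the first polynomial:
  (2y)(-2y^2 - 3y + 8) = -4y^3 - 6y^2 + 16y
  (3)(-2y^2 - 3y + 8) = -6y^2 - 9y + 24
Sum: -4y^3 - 12y^2 + 7y + 24


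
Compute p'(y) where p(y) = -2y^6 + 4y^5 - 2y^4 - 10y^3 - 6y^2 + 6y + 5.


Apply the power rule term by term:
  d/dy(-2y^6) = -12y^5
  d/dy(4y^5) = 20y^4
  d/dy(-2y^4) = -8y^3
  d/dy(-10y^3) = -30y^2
  d/dy(-6y^2) = -12y
  d/dy(6y) = 6
  d/dy(5) = 0
p'(y) = -12y^5 + 20y^4 - 8y^3 - 30y^2 - 12y + 6


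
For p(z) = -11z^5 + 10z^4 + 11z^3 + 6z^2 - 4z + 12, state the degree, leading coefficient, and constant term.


Highest power of z is 5, with coefficient -11. Constant term is 12.
Degree = 5, leading coefficient = -11, constant term = 12


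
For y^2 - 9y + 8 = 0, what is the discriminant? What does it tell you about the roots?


D = b^2 - 4ac = (-9)^2 - 4(1)(8) = 81 - 32 = 49
Since D > 0: two distinct rational roots


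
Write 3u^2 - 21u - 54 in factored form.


Roots satisfy r1 + r2 = -b/a = 7 and r1*r2 = c/a = -18.
So r1 = 9, r2 = -2.
3u^2 - 21u - 54 = 3(u - r1)(u - r2) = 3(u - 9)(u + 2)


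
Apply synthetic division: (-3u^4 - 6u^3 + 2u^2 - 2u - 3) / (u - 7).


Synthetic division with c = 7. Coefficients: -3, -6, 2, -2, -3
Bring down -3.
  -3 * 7 = -21; -21 - 6 = -27
  -27 * 7 = -189; -189 + 2 = -187
  -187 * 7 = -1309; -1309 - 2 = -1311
  -1311 * 7 = -9177; -9177 - 3 = -9180
Quotient: -3u^3 - 27u^2 - 187u - 1311, Remainder: -9180


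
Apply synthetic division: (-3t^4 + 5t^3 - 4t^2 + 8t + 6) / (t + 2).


Synthetic division with c = -2. Coefficients: -3, 5, -4, 8, 6
Bring down -3.
  -3 * -2 = 6; 6 + 5 = 11
  11 * -2 = -22; -22 - 4 = -26
  -26 * -2 = 52; 52 + 8 = 60
  60 * -2 = -120; -120 + 6 = -114
Quotient: -3t^3 + 11t^2 - 26t + 60, Remainder: -114


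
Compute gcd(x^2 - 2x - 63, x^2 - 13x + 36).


Factor each:
  x^2 - 2x - 63 = (x - 9)(x + 7)
  x^2 - 13x + 36 = (x - 9)(x - 4)
Common monic factor: x - 9


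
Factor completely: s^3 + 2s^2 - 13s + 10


Try integer roots (divisors of 10). s=1: p(1)=0.
Divide out (s - 1): quotient is s^2 + 3s - 10.
Factor the quadratic: (s - 2)(s + 5)
Result: (s - 1)(s - 2)(s + 5)


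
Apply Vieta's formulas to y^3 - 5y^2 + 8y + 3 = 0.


Monic cubic y^3+by^2+cy+d=0: sum=-b, pairwise sum=c, product=-d.
b=-5, c=8, d=3
r1+r2+r3 = 5
r1r2+r1r3+r2r3 = 8
r1r2r3 = -3


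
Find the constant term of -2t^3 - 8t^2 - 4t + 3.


Read off the constant term: 3


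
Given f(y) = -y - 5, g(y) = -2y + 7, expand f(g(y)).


Substitute g(y) into f:
f(g(y)) = -1*(-2y + 7) + (-5)
Expand and combine: 2y - 12


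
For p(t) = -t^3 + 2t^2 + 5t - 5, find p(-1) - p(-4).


p(-1) = -7
p(-4) = 71
p(-1) - p(-4) = -7 - 71 = -78


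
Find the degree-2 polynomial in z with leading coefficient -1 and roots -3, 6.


p(z) = -(z + 3)(z - 6)
Expand: -z^2 + 3z + 18


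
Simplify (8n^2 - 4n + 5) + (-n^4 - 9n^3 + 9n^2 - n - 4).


Align terms by degree and add:
  8n^2 - 4n + 5
  -n^4 - 9n^3 + 9n^2 - n - 4
= -n^4 - 9n^3 + 17n^2 - 5n + 1


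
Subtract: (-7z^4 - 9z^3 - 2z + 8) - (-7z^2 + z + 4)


Distribute the minus sign:
  (-7z^4 - 9z^3 - 2z + 8)
- (-7z^2 + z + 4)
Negate second polynomial: 7z^2 - z - 4
Add: -7z^4 - 9z^3 + 7z^2 - 3z + 4


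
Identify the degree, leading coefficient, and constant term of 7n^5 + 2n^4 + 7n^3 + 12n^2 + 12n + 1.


Highest power of n is 5, with coefficient 7. Constant term is 1.
Degree = 5, leading coefficient = 7, constant term = 1


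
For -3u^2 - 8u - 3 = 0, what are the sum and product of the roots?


For au^2+bu+c=0: sum = -b/a, product = c/a.
a=-3, b=-8, c=-3
Sum = -(-8)/-3 = -8/3
Product = (-3)/-3 = 1


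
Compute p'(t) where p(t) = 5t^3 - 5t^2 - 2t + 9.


Apply the power rule term by term:
  d/dt(5t^3) = 15t^2
  d/dt(-5t^2) = -10t
  d/dt(-2t) = -2
  d/dt(9) = 0
p'(t) = 15t^2 - 10t - 2


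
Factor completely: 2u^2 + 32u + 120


Roots satisfy r1 + r2 = -b/a = -16 and r1*r2 = c/a = 60.
So r1 = -6, r2 = -10.
2u^2 + 32u + 120 = 2(u - r1)(u - r2) = 2(u + 6)(u + 10)


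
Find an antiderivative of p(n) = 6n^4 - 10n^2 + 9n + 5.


Reverse power rule on each term:
  ∫ 6n^4 dn = (6/5)n^5
  ∫ -10n^2 dn = -(10/3)n^3
  ∫ 9n dn = (9/2)n^2
  ∫ 5 dn = 5n
F(n) = (6/5)n^5 - (10/3)n^3 + (9/2)n^2 + 5n + C


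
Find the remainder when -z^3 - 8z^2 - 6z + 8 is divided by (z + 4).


By the Remainder Theorem, the remainder equals p(-4):
  -1*(-4)^3 = 64
  -8*(-4)^2 = -128
  -6*(-4)^1 = 24
  constant: 8
Sum: 64 - 128 + 24 + 8 = -32


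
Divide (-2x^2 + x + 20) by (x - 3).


(-2x^2 + x + 20) / (x - 3)
Step 1: -2x * (x - 3) = -2x^2 + 6x; subtract.
Step 2: -5 * (x - 3) = -5x + 15; subtract.
Quotient: -2x - 5, Remainder: 5


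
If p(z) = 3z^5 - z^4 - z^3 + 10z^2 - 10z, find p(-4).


Using direct substitution:
  3 * (-4)^5 = -3072
  -1 * (-4)^4 = -256
  -1 * (-4)^3 = 64
  10 * (-4)^2 = 160
  -10 * (-4)^1 = 40
  constant: 0
Sum = -3072 - 256 + 64 + 160 + 40 + 0 = -3064


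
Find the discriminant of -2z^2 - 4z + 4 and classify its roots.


D = b^2 - 4ac = (-4)^2 - 4(-2)(4) = 16 + 32 = 48
Since D > 0: two distinct irrational roots


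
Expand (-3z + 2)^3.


Expand (-3z + 2)^3 by repeated multiplication:
  (-3z + 2)^2 = 9z^2 - 12z + 4
= -27z^3 + 54z^2 - 36z + 8


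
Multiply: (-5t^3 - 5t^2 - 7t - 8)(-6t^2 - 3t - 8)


Distribute each term of the first polynomial:
  (-5t^3)(-6t^2 - 3t - 8) = 30t^5 + 15t^4 + 40t^3
  (-5t^2)(-6t^2 - 3t - 8) = 30t^4 + 15t^3 + 40t^2
  (-7t)(-6t^2 - 3t - 8) = 42t^3 + 21t^2 + 56t
  (-8)(-6t^2 - 3t - 8) = 48t^2 + 24t + 64
Sum: 30t^5 + 45t^4 + 97t^3 + 109t^2 + 80t + 64


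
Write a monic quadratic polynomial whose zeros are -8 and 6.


p(y) = (y + 8)(y - 6)
Expand: y^2 + 2y - 48


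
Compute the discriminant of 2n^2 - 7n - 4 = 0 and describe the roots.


D = b^2 - 4ac = (-7)^2 - 4(2)(-4) = 49 + 32 = 81
Since D > 0: two distinct rational roots


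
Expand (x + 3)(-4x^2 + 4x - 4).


Distribute each term of the first polynomial:
  (x)(-4x^2 + 4x - 4) = -4x^3 + 4x^2 - 4x
  (3)(-4x^2 + 4x - 4) = -12x^2 + 12x - 12
Sum: -4x^3 - 8x^2 + 8x - 12


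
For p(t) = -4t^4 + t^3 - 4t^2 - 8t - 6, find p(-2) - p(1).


p(-2) = -78
p(1) = -21
p(-2) - p(1) = -78 + 21 = -57


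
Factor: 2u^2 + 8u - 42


Roots satisfy r1 + r2 = -b/a = -4 and r1*r2 = c/a = -21.
So r1 = 3, r2 = -7.
2u^2 + 8u - 42 = 2(u - r1)(u - r2) = 2(u - 3)(u + 7)


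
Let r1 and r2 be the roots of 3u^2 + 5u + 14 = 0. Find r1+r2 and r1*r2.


For au^2+bu+c=0: sum = -b/a, product = c/a.
a=3, b=5, c=14
Sum = -(5)/3 = -5/3
Product = (14)/3 = 14/3


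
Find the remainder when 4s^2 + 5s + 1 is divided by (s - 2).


By the Remainder Theorem, the remainder equals p(2):
  4*(2)^2 = 16
  5*(2)^1 = 10
  constant: 1
Sum: 16 + 10 + 1 = 27


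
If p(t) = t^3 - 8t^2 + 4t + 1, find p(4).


Using direct substitution:
  1 * (4)^3 = 64
  -8 * (4)^2 = -128
  4 * (4)^1 = 16
  constant: 1
Sum = 64 - 128 + 16 + 1 = -47


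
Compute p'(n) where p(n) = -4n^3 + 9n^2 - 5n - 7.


Apply the power rule term by term:
  d/dn(-4n^3) = -12n^2
  d/dn(9n^2) = 18n
  d/dn(-5n) = -5
  d/dn(-7) = 0
p'(n) = -12n^2 + 18n - 5


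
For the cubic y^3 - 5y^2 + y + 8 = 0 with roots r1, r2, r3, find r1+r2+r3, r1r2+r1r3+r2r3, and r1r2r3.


Monic cubic y^3+by^2+cy+d=0: sum=-b, pairwise sum=c, product=-d.
b=-5, c=1, d=8
r1+r2+r3 = 5
r1r2+r1r3+r2r3 = 1
r1r2r3 = -8


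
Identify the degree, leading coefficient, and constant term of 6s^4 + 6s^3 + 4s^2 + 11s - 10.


Highest power of s is 4, with coefficient 6. Constant term is -10.
Degree = 4, leading coefficient = 6, constant term = -10


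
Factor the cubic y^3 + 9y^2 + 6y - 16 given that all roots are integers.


Try integer roots (divisors of -16). y=-2: p(-2)=0.
Divide out (y + 2): quotient is y^2 + 7y - 8.
Factor the quadratic: (y - 1)(y + 8)
Result: (y + 2)(y - 1)(y + 8)


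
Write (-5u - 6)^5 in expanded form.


Expand (-5u - 6)^5 by repeated multiplication:
  (-5u - 6)^2 = 25u^2 + 60u + 36
  (-5u - 6)^3 = -125u^3 - 450u^2 - 540u - 216
  (-5u - 6)^4 = 625u^4 + 3000u^3 + 5400u^2 + 4320u + 1296
= -3125u^5 - 18750u^4 - 45000u^3 - 54000u^2 - 32400u - 7776


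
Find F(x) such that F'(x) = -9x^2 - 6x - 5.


Reverse power rule on each term:
  ∫ -9x^2 dx = -3x^3
  ∫ -6x dx = -3x^2
  ∫ -5 dx = -5x
F(x) = -3x^3 - 3x^2 - 5x + C


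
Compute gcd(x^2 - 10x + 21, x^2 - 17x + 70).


Factor each:
  x^2 - 10x + 21 = (x - 7)(x - 3)
  x^2 - 17x + 70 = (x - 7)(x - 10)
Common monic factor: x - 7


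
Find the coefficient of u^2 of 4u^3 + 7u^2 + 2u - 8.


Read off the coefficient of u^2: 7


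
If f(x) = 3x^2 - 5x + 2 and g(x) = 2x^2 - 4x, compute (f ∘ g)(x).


Substitute g(x) into f:
f(g(x)) = 3*(2x^2 - 4x)^2 + (-5)*(2x^2 - 4x) + 2
(2x^2 - 4x)^2 = 4x^4 - 16x^3 + 16x^2
Expand and combine: 12x^4 - 48x^3 + 38x^2 + 20x + 2


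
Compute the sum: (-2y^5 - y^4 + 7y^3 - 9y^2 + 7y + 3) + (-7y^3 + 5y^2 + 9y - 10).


Align terms by degree and add:
  -2y^5 - y^4 + 7y^3 - 9y^2 + 7y + 3
  -7y^3 + 5y^2 + 9y - 10
= -2y^5 - y^4 - 4y^2 + 16y - 7


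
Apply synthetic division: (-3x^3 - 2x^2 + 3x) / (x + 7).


Synthetic division with c = -7. Coefficients: -3, -2, 3, 0
Bring down -3.
  -3 * -7 = 21; 21 - 2 = 19
  19 * -7 = -133; -133 + 3 = -130
  -130 * -7 = 910; 910 + 0 = 910
Quotient: -3x^2 + 19x - 130, Remainder: 910


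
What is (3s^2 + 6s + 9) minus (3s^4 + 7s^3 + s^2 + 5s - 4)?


Distribute the minus sign:
  (3s^2 + 6s + 9)
- (3s^4 + 7s^3 + s^2 + 5s - 4)
Negate second polynomial: -3s^4 - 7s^3 - s^2 - 5s + 4
Add: -3s^4 - 7s^3 + 2s^2 + s + 13


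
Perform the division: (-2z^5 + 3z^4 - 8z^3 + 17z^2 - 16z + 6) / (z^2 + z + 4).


(-2z^5 + 3z^4 - 8z^3 + 17z^2 - 16z + 6) / (z^2 + z + 4)
Step 1: -2z^3 * (z^2 + z + 4) = -2z^5 - 2z^4 - 8z^3; subtract.
Step 2: 5z^2 * (z^2 + z + 4) = 5z^4 + 5z^3 + 20z^2; subtract.
Step 3: -5z * (z^2 + z + 4) = -5z^3 - 5z^2 - 20z; subtract.
Step 4: 2 * (z^2 + z + 4) = 2z^2 + 2z + 8; subtract.
Quotient: -2z^3 + 5z^2 - 5z + 2, Remainder: 2z - 2


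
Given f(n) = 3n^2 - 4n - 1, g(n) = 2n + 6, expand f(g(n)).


Substitute g(n) into f:
f(g(n)) = 3*(2n + 6)^2 + (-4)*(2n + 6) + (-1)
(2n + 6)^2 = 4n^2 + 24n + 36
Expand and combine: 12n^2 + 64n + 83


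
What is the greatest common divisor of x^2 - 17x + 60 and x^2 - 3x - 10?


Factor each:
  x^2 - 17x + 60 = (x - 5)(x - 12)
  x^2 - 3x - 10 = (x - 5)(x + 2)
Common monic factor: x - 5


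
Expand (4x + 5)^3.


Expand (4x + 5)^3 by repeated multiplication:
  (4x + 5)^2 = 16x^2 + 40x + 25
= 64x^3 + 240x^2 + 300x + 125


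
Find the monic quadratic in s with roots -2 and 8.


p(s) = (s + 2)(s - 8)
Expand: s^2 - 6s - 16


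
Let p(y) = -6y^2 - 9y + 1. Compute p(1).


Using direct substitution:
  -6 * (1)^2 = -6
  -9 * (1)^1 = -9
  constant: 1
Sum = -6 - 9 + 1 = -14


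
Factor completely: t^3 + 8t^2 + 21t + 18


Try integer roots (divisors of 18). t=-2: p(-2)=0.
Divide out (t + 2): quotient is t^2 + 6t + 9.
Factor the quadratic: (t + 3)(t + 3)
Result: (t + 2)(t + 3)(t + 3)


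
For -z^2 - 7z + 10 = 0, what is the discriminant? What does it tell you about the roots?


D = b^2 - 4ac = (-7)^2 - 4(-1)(10) = 49 + 40 = 89
Since D > 0: two distinct irrational roots


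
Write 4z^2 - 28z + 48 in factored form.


Roots satisfy r1 + r2 = -b/a = 7 and r1*r2 = c/a = 12.
So r1 = 4, r2 = 3.
4z^2 - 28z + 48 = 4(z - r1)(z - r2) = 4(z - 4)(z - 3)


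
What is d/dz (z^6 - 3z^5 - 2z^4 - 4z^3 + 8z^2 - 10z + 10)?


Apply the power rule term by term:
  d/dz(z^6) = 6z^5
  d/dz(-3z^5) = -15z^4
  d/dz(-2z^4) = -8z^3
  d/dz(-4z^3) = -12z^2
  d/dz(8z^2) = 16z
  d/dz(-10z) = -10
  d/dz(10) = 0
p'(z) = 6z^5 - 15z^4 - 8z^3 - 12z^2 + 16z - 10


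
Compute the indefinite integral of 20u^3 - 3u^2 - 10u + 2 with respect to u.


Reverse power rule on each term:
  ∫ 20u^3 du = 5u^4
  ∫ -3u^2 du = -u^3
  ∫ -10u du = -5u^2
  ∫ 2 du = 2u
F(u) = 5u^4 - u^3 - 5u^2 + 2u + C
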